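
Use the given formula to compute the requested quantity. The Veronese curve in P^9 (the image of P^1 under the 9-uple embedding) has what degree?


The rational normal curve in P^9 is the image of P^1 under the 9-uple Veronese.
A general hyperplane in P^9 pulls back to a degree-9 form on P^1, which has 9 zeros,
so the curve meets a general hyperplane in 9 points. Degree = 9.

9


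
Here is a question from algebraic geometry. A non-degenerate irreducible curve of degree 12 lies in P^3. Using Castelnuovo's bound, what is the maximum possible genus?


Castelnuovo's bound: write d - 1 = m(r-1) + epsilon with 0 <= epsilon < r-1.
d - 1 = 12 - 1 = 11
r - 1 = 3 - 1 = 2
11 = 5*2 + 1, so m = 5, epsilon = 1
pi(d, r) = m(m-1)(r-1)/2 + m*epsilon
= 5*4*2/2 + 5*1
= 40/2 + 5
= 20 + 5 = 25

25


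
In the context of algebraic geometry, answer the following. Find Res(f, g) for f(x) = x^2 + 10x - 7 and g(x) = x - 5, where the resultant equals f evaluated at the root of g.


For Res(f, x - c), we evaluate f at x = c.
f(5) = 5^2 + 10*5 - 7
= 25 + 50 - 7
= 75 - 7 = 68
Res(f, g) = 68

68


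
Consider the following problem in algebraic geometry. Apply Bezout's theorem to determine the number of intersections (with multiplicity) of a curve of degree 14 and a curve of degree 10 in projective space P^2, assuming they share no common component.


Bezout's theorem states the intersection count equals the product of degrees.
Intersection count = 14 * 10 = 140

140


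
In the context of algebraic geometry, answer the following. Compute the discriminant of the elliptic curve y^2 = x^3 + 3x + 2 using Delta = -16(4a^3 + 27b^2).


Compute each component:
4a^3 = 4*3^3 = 4*27 = 108
27b^2 = 27*2^2 = 27*4 = 108
4a^3 + 27b^2 = 108 + 108 = 216
Delta = -16*216 = -3456

-3456


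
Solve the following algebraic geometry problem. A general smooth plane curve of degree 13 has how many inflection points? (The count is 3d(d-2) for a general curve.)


For a general smooth plane curve C of degree d, the inflection points are
the intersection of C with its Hessian curve, which has degree 3(d-2).
By Bezout, the total intersection number is d * 3(d-2) = 13 * 33 = 429.
For a general curve every flex is ordinary, so each contributes
multiplicity 1 to C·Hess(C), and the number of distinct inflection
points is 3d(d-2).
Inflection points = 3*13*(13-2) = 3*13*11 = 429

429


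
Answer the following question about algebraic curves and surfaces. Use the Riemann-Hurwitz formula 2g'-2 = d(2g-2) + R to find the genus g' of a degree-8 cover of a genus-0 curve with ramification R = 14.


Riemann-Hurwitz formula: 2g' - 2 = d(2g - 2) + R
Given: d = 8, g = 0, R = 14
2g' - 2 = 8*(2*0 - 2) + 14
2g' - 2 = 8*(-2) + 14
2g' - 2 = -16 + 14 = -2
2g' = 0
g' = 0

0


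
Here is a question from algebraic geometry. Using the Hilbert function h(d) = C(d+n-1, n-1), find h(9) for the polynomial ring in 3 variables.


The Hilbert function for the polynomial ring in 3 variables is:
h(d) = C(d+n-1, n-1)
h(9) = C(9+3-1, 3-1) = C(11, 2)
= 11! / (2! * 9!)
= 55

55


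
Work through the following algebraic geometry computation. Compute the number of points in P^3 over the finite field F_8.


P^3(F_8) has (q^(n+1) - 1)/(q - 1) points.
= 8^3 + 8^2 + 8^1 + 8^0
= 512 + 64 + 8 + 1
= 585

585


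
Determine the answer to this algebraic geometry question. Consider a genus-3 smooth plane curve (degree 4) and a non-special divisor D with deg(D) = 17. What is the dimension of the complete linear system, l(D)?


First, compute the genus of a smooth plane curve of degree 4:
g = (d-1)(d-2)/2 = (4-1)(4-2)/2 = 3
For a non-special divisor D (i.e., h^1(D) = 0), Riemann-Roch gives:
l(D) = deg(D) - g + 1
Since deg(D) = 17 >= 2g - 1 = 5, D is non-special.
l(D) = 17 - 3 + 1 = 15

15


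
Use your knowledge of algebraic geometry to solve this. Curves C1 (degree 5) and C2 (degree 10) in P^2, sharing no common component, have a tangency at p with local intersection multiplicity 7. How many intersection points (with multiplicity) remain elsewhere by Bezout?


By Bezout's theorem, the total intersection number is d1 * d2.
Total = 5 * 10 = 50
Intersection multiplicity at p = 7
Remaining intersections = 50 - 7 = 43

43


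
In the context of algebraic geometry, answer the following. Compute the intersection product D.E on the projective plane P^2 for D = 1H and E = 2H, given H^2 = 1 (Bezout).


Using bilinearity of the intersection pairing on the projective plane P^2:
(aH).(bH) = ab * (H.H)
We have H^2 = 1 (Bezout).
D.E = (1H).(2H) = 1*2*1
= 2*1
= 2

2


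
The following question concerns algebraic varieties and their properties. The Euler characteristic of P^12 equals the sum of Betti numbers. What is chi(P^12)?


The complex projective space P^12 has one cell in each even real dimension 0, 2, ..., 24.
The cohomology groups are H^{2k}(P^12) = Z for k = 0,...,12, and 0 otherwise.
Euler characteristic = sum of Betti numbers = 1 per even-dimensional cohomology group.
chi(P^12) = 12 + 1 = 13

13


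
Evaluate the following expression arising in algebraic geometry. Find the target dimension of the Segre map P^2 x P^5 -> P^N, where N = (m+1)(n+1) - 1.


The Segre embedding maps P^m x P^n into P^N via
all products of coordinates from each factor.
N = (m+1)(n+1) - 1
N = (2+1)(5+1) - 1
N = 3*6 - 1
N = 18 - 1 = 17

17


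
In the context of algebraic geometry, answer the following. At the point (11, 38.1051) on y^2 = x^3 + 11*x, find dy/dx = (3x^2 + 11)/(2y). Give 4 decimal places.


Using implicit differentiation of y^2 = x^3 + 11*x:
2y * dy/dx = 3x^2 + 11
dy/dx = (3x^2 + 11)/(2y)
Numerator: 3*11^2 + 11 = 374
Denominator: 2*38.1051 = 76.2102
dy/dx = 374/76.2102 = 4.9075

4.9075


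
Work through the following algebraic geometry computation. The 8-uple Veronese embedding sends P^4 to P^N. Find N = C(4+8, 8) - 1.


The Veronese embedding v_d: P^n -> P^N maps each point to all
degree-d monomials in n+1 homogeneous coordinates.
N = C(n+d, d) - 1
N = C(4+8, 8) - 1
N = C(12, 8) - 1
C(12, 8) = 495
N = 495 - 1 = 494

494


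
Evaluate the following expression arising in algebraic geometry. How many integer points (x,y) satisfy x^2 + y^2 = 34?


Systematically check integer values of x where x^2 <= 34.
For each valid x, check if 34 - x^2 is a perfect square.
x=3: 34 - 9 = 25, sqrt = 5 (valid)
x=5: 34 - 25 = 9, sqrt = 3 (valid)
Total integer solutions found: 8

8


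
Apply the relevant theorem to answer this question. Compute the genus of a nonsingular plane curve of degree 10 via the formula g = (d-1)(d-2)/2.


Using the genus formula for smooth plane curves:
g = (d-1)(d-2)/2
g = (10-1)(10-2)/2
g = 9*8/2
g = 72/2 = 36

36


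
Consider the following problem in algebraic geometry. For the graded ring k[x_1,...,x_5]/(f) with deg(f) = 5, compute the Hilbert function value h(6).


For R = k[x_1,...,x_n]/(f) with f homogeneous of degree e:
The Hilbert series is (1 - t^e)/(1 - t)^n.
So h(d) = C(d+n-1, n-1) - C(d-e+n-1, n-1) for d >= e.
With n=5, e=5, d=6:
C(6+5-1, 5-1) = C(10, 4) = 210
C(6-5+5-1, 5-1) = C(5, 4) = 5
h(6) = 210 - 5 = 205

205


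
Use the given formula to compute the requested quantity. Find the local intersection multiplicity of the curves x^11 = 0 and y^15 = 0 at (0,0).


The intersection multiplicity of V(x^a) and V(y^b) at the origin is:
I(O; V(x^11), V(y^15)) = dim_k(k[x,y]/(x^11, y^15))
A basis for k[x,y]/(x^11, y^15) is the set of monomials x^i * y^j
where 0 <= i < 11 and 0 <= j < 15.
The number of such monomials is 11 * 15 = 165

165


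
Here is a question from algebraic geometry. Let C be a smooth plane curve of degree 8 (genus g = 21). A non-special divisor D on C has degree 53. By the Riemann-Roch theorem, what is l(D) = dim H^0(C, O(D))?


First, compute the genus of a smooth plane curve of degree 8:
g = (d-1)(d-2)/2 = (8-1)(8-2)/2 = 21
For a non-special divisor D (i.e., h^1(D) = 0), Riemann-Roch gives:
l(D) = deg(D) - g + 1
Since deg(D) = 53 >= 2g - 1 = 41, D is non-special.
l(D) = 53 - 21 + 1 = 33

33


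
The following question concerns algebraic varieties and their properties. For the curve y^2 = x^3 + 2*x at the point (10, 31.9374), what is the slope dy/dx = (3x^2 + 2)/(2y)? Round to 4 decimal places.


Using implicit differentiation of y^2 = x^3 + 2*x:
2y * dy/dx = 3x^2 + 2
dy/dx = (3x^2 + 2)/(2y)
Numerator: 3*10^2 + 2 = 302
Denominator: 2*31.9374 = 63.8748
dy/dx = 302/63.8748 = 4.7280

4.7280


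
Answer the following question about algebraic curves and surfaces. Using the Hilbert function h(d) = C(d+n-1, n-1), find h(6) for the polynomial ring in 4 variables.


The Hilbert function for the polynomial ring in 4 variables is:
h(d) = C(d+n-1, n-1)
h(6) = C(6+4-1, 4-1) = C(9, 3)
= 9! / (3! * 6!)
= 84

84


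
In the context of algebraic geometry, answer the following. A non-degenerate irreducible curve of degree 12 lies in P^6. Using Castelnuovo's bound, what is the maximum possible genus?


Castelnuovo's bound: write d - 1 = m(r-1) + epsilon with 0 <= epsilon < r-1.
d - 1 = 12 - 1 = 11
r - 1 = 6 - 1 = 5
11 = 2*5 + 1, so m = 2, epsilon = 1
pi(d, r) = m(m-1)(r-1)/2 + m*epsilon
= 2*1*5/2 + 2*1
= 10/2 + 2
= 5 + 2 = 7

7


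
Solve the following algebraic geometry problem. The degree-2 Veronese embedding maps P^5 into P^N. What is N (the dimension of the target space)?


The Veronese embedding v_d: P^n -> P^N maps each point to all
degree-d monomials in n+1 homogeneous coordinates.
N = C(n+d, d) - 1
N = C(5+2, 2) - 1
N = C(7, 2) - 1
C(7, 2) = 21
N = 21 - 1 = 20

20


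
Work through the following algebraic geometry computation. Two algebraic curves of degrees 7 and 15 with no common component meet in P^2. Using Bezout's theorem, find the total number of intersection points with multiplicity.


Bezout's theorem states the intersection count equals the product of degrees.
Intersection count = 7 * 15 = 105

105


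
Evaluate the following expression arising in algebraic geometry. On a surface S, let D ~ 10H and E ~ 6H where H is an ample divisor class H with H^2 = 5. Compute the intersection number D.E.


Using bilinearity of the intersection pairing on a surface S:
(aH).(bH) = ab * (H.H)
We have H^2 = 5.
D.E = (10H).(6H) = 10*6*5
= 60*5
= 300

300


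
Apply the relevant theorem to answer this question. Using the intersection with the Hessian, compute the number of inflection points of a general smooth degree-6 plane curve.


For a general smooth plane curve C of degree d, the inflection points are
the intersection of C with its Hessian curve, which has degree 3(d-2).
By Bezout, the total intersection number is d * 3(d-2) = 6 * 12 = 72.
For a general curve every flex is ordinary, so each contributes
multiplicity 1 to C·Hess(C), and the number of distinct inflection
points is 3d(d-2).
Inflection points = 3*6*(6-2) = 3*6*4 = 72

72


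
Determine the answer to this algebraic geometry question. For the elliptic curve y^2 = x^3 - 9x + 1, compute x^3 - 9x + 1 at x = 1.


Compute x^3 - 9x + 1 at x = 1:
x^3 = 1^3 = 1
(-9)*x = (-9)*1 = -9
Sum: 1 - 9 + 1 = -7

-7


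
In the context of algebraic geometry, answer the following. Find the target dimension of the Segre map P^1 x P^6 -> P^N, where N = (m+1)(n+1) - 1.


The Segre embedding maps P^m x P^n into P^N via
all products of coordinates from each factor.
N = (m+1)(n+1) - 1
N = (1+1)(6+1) - 1
N = 2*7 - 1
N = 14 - 1 = 13

13


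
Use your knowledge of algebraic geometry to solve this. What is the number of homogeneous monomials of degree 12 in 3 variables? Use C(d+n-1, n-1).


The number of degree-12 monomials in 3 variables is C(d+n-1, n-1).
= C(12+3-1, 3-1) = C(14, 2)
= 91

91


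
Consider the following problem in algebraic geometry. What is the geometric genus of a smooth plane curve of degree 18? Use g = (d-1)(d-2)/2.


Using the genus formula for smooth plane curves:
g = (d-1)(d-2)/2
g = (18-1)(18-2)/2
g = 17*16/2
g = 272/2 = 136

136


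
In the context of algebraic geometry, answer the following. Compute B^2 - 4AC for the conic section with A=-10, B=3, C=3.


The discriminant of a conic Ax^2 + Bxy + Cy^2 + ... = 0 is B^2 - 4AC.
B^2 = 3^2 = 9
4AC = 4*(-10)*3 = -120
Discriminant = 9 + 120 = 129

129


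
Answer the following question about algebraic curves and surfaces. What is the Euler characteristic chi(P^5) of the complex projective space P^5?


The complex projective space P^5 has one cell in each even real dimension 0, 2, ..., 10.
The cohomology groups are H^{2k}(P^5) = Z for k = 0,...,5, and 0 otherwise.
Euler characteristic = sum of Betti numbers = 1 per even-dimensional cohomology group.
chi(P^5) = 5 + 1 = 6

6


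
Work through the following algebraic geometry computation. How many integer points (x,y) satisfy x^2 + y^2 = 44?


Systematically check integer values of x where x^2 <= 44.
For each valid x, check if 44 - x^2 is a perfect square.
Total integer solutions found: 0

0


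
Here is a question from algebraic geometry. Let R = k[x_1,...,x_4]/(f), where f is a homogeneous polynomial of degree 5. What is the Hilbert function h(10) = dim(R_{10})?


For R = k[x_1,...,x_n]/(f) with f homogeneous of degree e:
The Hilbert series is (1 - t^e)/(1 - t)^n.
So h(d) = C(d+n-1, n-1) - C(d-e+n-1, n-1) for d >= e.
With n=4, e=5, d=10:
C(10+4-1, 4-1) = C(13, 3) = 286
C(10-5+4-1, 4-1) = C(8, 3) = 56
h(10) = 286 - 56 = 230

230


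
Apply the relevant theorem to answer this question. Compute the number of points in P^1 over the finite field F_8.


P^1(F_8) has (q^(n+1) - 1)/(q - 1) points.
= 8^1 + 8^0
= 8 + 1
= 9

9


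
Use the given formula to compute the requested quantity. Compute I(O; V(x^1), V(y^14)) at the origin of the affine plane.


The intersection multiplicity of V(x^a) and V(y^b) at the origin is:
I(O; V(x^1), V(y^14)) = dim_k(k[x,y]/(x^1, y^14))
A basis for k[x,y]/(x^1, y^14) is the set of monomials x^i * y^j
where 0 <= i < 1 and 0 <= j < 14.
The number of such monomials is 1 * 14 = 14

14


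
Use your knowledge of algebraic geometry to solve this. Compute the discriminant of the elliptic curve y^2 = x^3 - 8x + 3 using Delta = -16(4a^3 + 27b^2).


Compute each component:
4a^3 = 4*(-8)^3 = 4*(-512) = -2048
27b^2 = 27*3^2 = 27*9 = 243
4a^3 + 27b^2 = -2048 + 243 = -1805
Delta = -16*(-1805) = 28880

28880


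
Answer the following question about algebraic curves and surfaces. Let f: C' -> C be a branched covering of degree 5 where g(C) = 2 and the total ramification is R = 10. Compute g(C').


Riemann-Hurwitz formula: 2g' - 2 = d(2g - 2) + R
Given: d = 5, g = 2, R = 10
2g' - 2 = 5*(2*2 - 2) + 10
2g' - 2 = 5*2 + 10
2g' - 2 = 10 + 10 = 20
2g' = 22
g' = 11

11


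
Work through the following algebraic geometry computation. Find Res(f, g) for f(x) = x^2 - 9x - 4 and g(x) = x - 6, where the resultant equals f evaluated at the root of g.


For Res(f, x - c), we evaluate f at x = c.
f(6) = 6^2 - 9*6 - 4
= 36 - 54 - 4
= -18 - 4 = -22
Res(f, g) = -22

-22


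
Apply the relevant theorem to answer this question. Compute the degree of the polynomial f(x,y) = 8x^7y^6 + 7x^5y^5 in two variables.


Examine each term for its total degree (sum of exponents).
  Term '8x^7y^6' has total degree 7+6 = 13.
  Term '7x^5y^5' has total degree 5+5 = 10.
The maximum total degree among all terms is 13.

13


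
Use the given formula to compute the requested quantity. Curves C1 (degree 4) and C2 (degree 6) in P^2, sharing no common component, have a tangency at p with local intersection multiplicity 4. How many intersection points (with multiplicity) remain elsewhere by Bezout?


By Bezout's theorem, the total intersection number is d1 * d2.
Total = 4 * 6 = 24
Intersection multiplicity at p = 4
Remaining intersections = 24 - 4 = 20

20


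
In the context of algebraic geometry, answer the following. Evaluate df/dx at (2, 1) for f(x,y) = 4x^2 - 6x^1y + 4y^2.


df/dx = 2*4*x^1 + 1*(-6)*x^0*y
At (2,1): 2*4*2^1 + 1*(-6)*2^0*1
= 16 - 6
= 10

10


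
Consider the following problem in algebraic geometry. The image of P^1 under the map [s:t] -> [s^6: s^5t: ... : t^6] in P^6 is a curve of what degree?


The rational normal curve in P^6 is the image of P^1 under the 6-uple Veronese.
A general hyperplane in P^6 pulls back to a degree-6 form on P^1, which has 6 zeros,
so the curve meets a general hyperplane in 6 points. Degree = 6.

6


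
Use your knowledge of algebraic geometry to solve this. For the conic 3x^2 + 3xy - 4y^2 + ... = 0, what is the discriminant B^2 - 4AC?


The discriminant of a conic Ax^2 + Bxy + Cy^2 + ... = 0 is B^2 - 4AC.
B^2 = 3^2 = 9
4AC = 4*3*(-4) = -48
Discriminant = 9 + 48 = 57

57


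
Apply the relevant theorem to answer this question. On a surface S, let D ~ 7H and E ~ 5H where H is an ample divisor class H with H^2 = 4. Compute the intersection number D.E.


Using bilinearity of the intersection pairing on a surface S:
(aH).(bH) = ab * (H.H)
We have H^2 = 4.
D.E = (7H).(5H) = 7*5*4
= 35*4
= 140

140


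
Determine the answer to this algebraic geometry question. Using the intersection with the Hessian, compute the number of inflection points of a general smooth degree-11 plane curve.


For a general smooth plane curve C of degree d, the inflection points are
the intersection of C with its Hessian curve, which has degree 3(d-2).
By Bezout, the total intersection number is d * 3(d-2) = 11 * 27 = 297.
For a general curve every flex is ordinary, so each contributes
multiplicity 1 to C·Hess(C), and the number of distinct inflection
points is 3d(d-2).
Inflection points = 3*11*(11-2) = 3*11*9 = 297

297


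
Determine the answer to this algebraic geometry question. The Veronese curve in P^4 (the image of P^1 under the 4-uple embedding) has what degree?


The rational normal curve in P^4 is the image of P^1 under the 4-uple Veronese.
A general hyperplane in P^4 pulls back to a degree-4 form on P^1, which has 4 zeros,
so the curve meets a general hyperplane in 4 points. Degree = 4.

4


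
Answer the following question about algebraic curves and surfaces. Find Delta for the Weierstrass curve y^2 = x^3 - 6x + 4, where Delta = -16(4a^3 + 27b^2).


Compute each component:
4a^3 = 4*(-6)^3 = 4*(-216) = -864
27b^2 = 27*4^2 = 27*16 = 432
4a^3 + 27b^2 = -864 + 432 = -432
Delta = -16*(-432) = 6912

6912


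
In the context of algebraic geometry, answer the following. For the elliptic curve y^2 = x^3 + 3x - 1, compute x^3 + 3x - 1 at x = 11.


Compute x^3 + 3x - 1 at x = 11:
x^3 = 11^3 = 1331
3*x = 3*11 = 33
Sum: 1331 + 33 - 1 = 1363

1363


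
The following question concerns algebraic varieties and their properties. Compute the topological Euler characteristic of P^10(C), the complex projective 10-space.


The complex projective space P^10 has one cell in each even real dimension 0, 2, ..., 20.
The cohomology groups are H^{2k}(P^10) = Z for k = 0,...,10, and 0 otherwise.
Euler characteristic = sum of Betti numbers = 1 per even-dimensional cohomology group.
chi(P^10) = 10 + 1 = 11

11


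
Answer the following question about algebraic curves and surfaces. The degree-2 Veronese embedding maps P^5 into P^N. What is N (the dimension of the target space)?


The Veronese embedding v_d: P^n -> P^N maps each point to all
degree-d monomials in n+1 homogeneous coordinates.
N = C(n+d, d) - 1
N = C(5+2, 2) - 1
N = C(7, 2) - 1
C(7, 2) = 21
N = 21 - 1 = 20

20


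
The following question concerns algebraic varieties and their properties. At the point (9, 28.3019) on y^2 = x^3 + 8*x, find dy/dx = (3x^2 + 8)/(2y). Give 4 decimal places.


Using implicit differentiation of y^2 = x^3 + 8*x:
2y * dy/dx = 3x^2 + 8
dy/dx = (3x^2 + 8)/(2y)
Numerator: 3*9^2 + 8 = 251
Denominator: 2*28.3019 = 56.6038
dy/dx = 251/56.6038 = 4.4343

4.4343


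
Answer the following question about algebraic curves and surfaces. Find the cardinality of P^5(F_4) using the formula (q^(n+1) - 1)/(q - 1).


P^5(F_4) has (q^(n+1) - 1)/(q - 1) points.
= 4^5 + 4^4 + 4^3 + 4^2 + 4^1 + 4^0
= 1024 + 256 + 64 + 16 + 4 + 1
= 1365

1365


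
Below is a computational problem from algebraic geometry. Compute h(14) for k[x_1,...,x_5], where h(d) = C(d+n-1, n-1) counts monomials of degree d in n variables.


The Hilbert function for the polynomial ring in 5 variables is:
h(d) = C(d+n-1, n-1)
h(14) = C(14+5-1, 5-1) = C(18, 4)
= 18! / (4! * 14!)
= 3060

3060


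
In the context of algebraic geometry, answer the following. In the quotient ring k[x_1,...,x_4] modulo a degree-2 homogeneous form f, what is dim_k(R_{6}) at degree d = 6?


For R = k[x_1,...,x_n]/(f) with f homogeneous of degree e:
The Hilbert series is (1 - t^e)/(1 - t)^n.
So h(d) = C(d+n-1, n-1) - C(d-e+n-1, n-1) for d >= e.
With n=4, e=2, d=6:
C(6+4-1, 4-1) = C(9, 3) = 84
C(6-2+4-1, 4-1) = C(7, 3) = 35
h(6) = 84 - 35 = 49

49


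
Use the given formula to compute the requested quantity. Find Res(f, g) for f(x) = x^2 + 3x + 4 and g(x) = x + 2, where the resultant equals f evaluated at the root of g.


For Res(f, x - c), we evaluate f at x = c.
f(-2) = (-2)^2 + 3*(-2) + 4
= 4 - 6 + 4
= -2 + 4 = 2
Res(f, g) = 2

2


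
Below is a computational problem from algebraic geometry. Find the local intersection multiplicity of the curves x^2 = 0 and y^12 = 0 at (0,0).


The intersection multiplicity of V(x^a) and V(y^b) at the origin is:
I(O; V(x^2), V(y^12)) = dim_k(k[x,y]/(x^2, y^12))
A basis for k[x,y]/(x^2, y^12) is the set of monomials x^i * y^j
where 0 <= i < 2 and 0 <= j < 12.
The number of such monomials is 2 * 12 = 24

24


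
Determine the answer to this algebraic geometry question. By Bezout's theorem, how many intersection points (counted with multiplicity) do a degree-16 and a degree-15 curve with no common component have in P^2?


Bezout's theorem states the intersection count equals the product of degrees.
Intersection count = 16 * 15 = 240

240


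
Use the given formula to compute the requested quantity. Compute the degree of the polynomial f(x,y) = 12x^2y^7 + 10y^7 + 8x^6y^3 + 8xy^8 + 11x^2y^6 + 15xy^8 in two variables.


Examine each term for its total degree (sum of exponents).
  Term '12x^2y^7' has total degree 2+7 = 9.
  Term '10y^7' has total degree 0+7 = 7.
  Term '8x^6y^3' has total degree 6+3 = 9.
  Term '8xy^8' has total degree 1+8 = 9.
  Term '11x^2y^6' has total degree 2+6 = 8.
  Term '15xy^8' has total degree 1+8 = 9.
The maximum total degree among all terms is 9.

9


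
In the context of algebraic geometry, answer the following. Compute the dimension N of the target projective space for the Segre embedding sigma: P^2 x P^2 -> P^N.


The Segre embedding maps P^m x P^n into P^N via
all products of coordinates from each factor.
N = (m+1)(n+1) - 1
N = (2+1)(2+1) - 1
N = 3*3 - 1
N = 9 - 1 = 8

8


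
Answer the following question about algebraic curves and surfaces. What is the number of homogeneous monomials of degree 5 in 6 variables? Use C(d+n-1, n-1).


The number of degree-5 monomials in 6 variables is C(d+n-1, n-1).
= C(5+6-1, 6-1) = C(10, 5)
= 252

252


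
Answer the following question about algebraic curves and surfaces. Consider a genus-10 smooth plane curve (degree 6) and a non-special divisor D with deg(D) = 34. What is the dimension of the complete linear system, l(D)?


First, compute the genus of a smooth plane curve of degree 6:
g = (d-1)(d-2)/2 = (6-1)(6-2)/2 = 10
For a non-special divisor D (i.e., h^1(D) = 0), Riemann-Roch gives:
l(D) = deg(D) - g + 1
Since deg(D) = 34 >= 2g - 1 = 19, D is non-special.
l(D) = 34 - 10 + 1 = 25

25


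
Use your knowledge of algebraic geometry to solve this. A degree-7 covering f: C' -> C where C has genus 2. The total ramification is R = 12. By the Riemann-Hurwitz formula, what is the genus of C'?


Riemann-Hurwitz formula: 2g' - 2 = d(2g - 2) + R
Given: d = 7, g = 2, R = 12
2g' - 2 = 7*(2*2 - 2) + 12
2g' - 2 = 7*2 + 12
2g' - 2 = 14 + 12 = 26
2g' = 28
g' = 14

14


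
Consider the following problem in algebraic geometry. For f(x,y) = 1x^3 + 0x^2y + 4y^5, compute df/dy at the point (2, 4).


df/dy = 0*x^2 + 5*4*y^4
At (2,4): 0*2^2 + 5*4*4^4
= 0 + 5120
= 5120

5120


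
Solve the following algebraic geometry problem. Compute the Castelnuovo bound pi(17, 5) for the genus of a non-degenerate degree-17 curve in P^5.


Castelnuovo's bound: write d - 1 = m(r-1) + epsilon with 0 <= epsilon < r-1.
d - 1 = 17 - 1 = 16
r - 1 = 5 - 1 = 4
16 = 4*4 + 0, so m = 4, epsilon = 0
pi(d, r) = m(m-1)(r-1)/2 + m*epsilon
= 4*3*4/2 + 4*0
= 48/2 + 0
= 24 + 0 = 24

24


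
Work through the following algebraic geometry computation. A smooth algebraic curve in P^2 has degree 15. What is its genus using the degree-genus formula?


Using the genus formula for smooth plane curves:
g = (d-1)(d-2)/2
g = (15-1)(15-2)/2
g = 14*13/2
g = 182/2 = 91

91


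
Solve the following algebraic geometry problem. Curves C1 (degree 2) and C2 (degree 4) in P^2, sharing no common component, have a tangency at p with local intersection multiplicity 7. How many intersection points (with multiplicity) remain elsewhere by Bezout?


By Bezout's theorem, the total intersection number is d1 * d2.
Total = 2 * 4 = 8
Intersection multiplicity at p = 7
Remaining intersections = 8 - 7 = 1

1


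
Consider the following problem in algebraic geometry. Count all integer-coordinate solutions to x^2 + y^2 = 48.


Systematically check integer values of x where x^2 <= 48.
For each valid x, check if 48 - x^2 is a perfect square.
Total integer solutions found: 0

0


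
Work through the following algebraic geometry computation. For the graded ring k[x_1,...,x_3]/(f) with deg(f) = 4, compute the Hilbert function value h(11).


For R = k[x_1,...,x_n]/(f) with f homogeneous of degree e:
The Hilbert series is (1 - t^e)/(1 - t)^n.
So h(d) = C(d+n-1, n-1) - C(d-e+n-1, n-1) for d >= e.
With n=3, e=4, d=11:
C(11+3-1, 3-1) = C(13, 2) = 78
C(11-4+3-1, 3-1) = C(9, 2) = 36
h(11) = 78 - 36 = 42

42


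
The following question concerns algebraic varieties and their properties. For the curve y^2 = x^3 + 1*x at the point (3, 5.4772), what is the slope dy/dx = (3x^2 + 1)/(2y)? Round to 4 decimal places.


Using implicit differentiation of y^2 = x^3 + 1*x:
2y * dy/dx = 3x^2 + 1
dy/dx = (3x^2 + 1)/(2y)
Numerator: 3*3^2 + 1 = 28
Denominator: 2*5.4772 = 10.9544
dy/dx = 28/10.9544 = 2.5561

2.5561


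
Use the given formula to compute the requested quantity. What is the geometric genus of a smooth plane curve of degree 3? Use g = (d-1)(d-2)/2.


Using the genus formula for smooth plane curves:
g = (d-1)(d-2)/2
g = (3-1)(3-2)/2
g = 2*1/2
g = 2/2 = 1

1


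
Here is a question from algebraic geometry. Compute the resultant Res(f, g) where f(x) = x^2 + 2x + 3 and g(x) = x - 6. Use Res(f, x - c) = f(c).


For Res(f, x - c), we evaluate f at x = c.
f(6) = 6^2 + 2*6 + 3
= 36 + 12 + 3
= 48 + 3 = 51
Res(f, g) = 51

51


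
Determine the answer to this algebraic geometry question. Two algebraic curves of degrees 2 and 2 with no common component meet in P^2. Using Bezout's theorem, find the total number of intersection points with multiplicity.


Bezout's theorem states the intersection count equals the product of degrees.
Intersection count = 2 * 2 = 4

4


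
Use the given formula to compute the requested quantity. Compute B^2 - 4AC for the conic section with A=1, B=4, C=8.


The discriminant of a conic Ax^2 + Bxy + Cy^2 + ... = 0 is B^2 - 4AC.
B^2 = 4^2 = 16
4AC = 4*1*8 = 32
Discriminant = 16 - 32 = -16

-16


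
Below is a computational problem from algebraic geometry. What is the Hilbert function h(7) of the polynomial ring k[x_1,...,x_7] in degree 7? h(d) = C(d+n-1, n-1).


The Hilbert function for the polynomial ring in 7 variables is:
h(d) = C(d+n-1, n-1)
h(7) = C(7+7-1, 7-1) = C(13, 6)
= 13! / (6! * 7!)
= 1716

1716


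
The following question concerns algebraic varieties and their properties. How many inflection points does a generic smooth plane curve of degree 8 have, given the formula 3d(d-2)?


For a general smooth plane curve C of degree d, the inflection points are
the intersection of C with its Hessian curve, which has degree 3(d-2).
By Bezout, the total intersection number is d * 3(d-2) = 8 * 18 = 144.
For a general curve every flex is ordinary, so each contributes
multiplicity 1 to C·Hess(C), and the number of distinct inflection
points is 3d(d-2).
Inflection points = 3*8*(8-2) = 3*8*6 = 144

144


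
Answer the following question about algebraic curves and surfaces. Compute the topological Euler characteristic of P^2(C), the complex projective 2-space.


The complex projective space P^2 has one cell in each even real dimension 0, 2, ..., 4.
The cohomology groups are H^{2k}(P^2) = Z for k = 0,...,2, and 0 otherwise.
Euler characteristic = sum of Betti numbers = 1 per even-dimensional cohomology group.
chi(P^2) = 2 + 1 = 3

3


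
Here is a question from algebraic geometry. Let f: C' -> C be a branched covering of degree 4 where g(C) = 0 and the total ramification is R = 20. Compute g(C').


Riemann-Hurwitz formula: 2g' - 2 = d(2g - 2) + R
Given: d = 4, g = 0, R = 20
2g' - 2 = 4*(2*0 - 2) + 20
2g' - 2 = 4*(-2) + 20
2g' - 2 = -8 + 20 = 12
2g' = 14
g' = 7

7


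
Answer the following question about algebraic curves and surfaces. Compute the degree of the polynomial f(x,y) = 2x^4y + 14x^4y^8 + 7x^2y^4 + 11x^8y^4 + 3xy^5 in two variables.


Examine each term for its total degree (sum of exponents).
  Term '2x^4y' has total degree 4+1 = 5.
  Term '14x^4y^8' has total degree 4+8 = 12.
  Term '7x^2y^4' has total degree 2+4 = 6.
  Term '11x^8y^4' has total degree 8+4 = 12.
  Term '3xy^5' has total degree 1+5 = 6.
The maximum total degree among all terms is 12.

12


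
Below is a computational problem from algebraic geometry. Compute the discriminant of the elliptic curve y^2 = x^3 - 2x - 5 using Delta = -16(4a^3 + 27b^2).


Compute each component:
4a^3 = 4*(-2)^3 = 4*(-8) = -32
27b^2 = 27*(-5)^2 = 27*25 = 675
4a^3 + 27b^2 = -32 + 675 = 643
Delta = -16*643 = -10288

-10288


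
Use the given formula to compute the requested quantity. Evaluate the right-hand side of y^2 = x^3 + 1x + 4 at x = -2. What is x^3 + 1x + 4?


Compute x^3 + 1x + 4 at x = -2:
x^3 = (-2)^3 = -8
1*x = 1*(-2) = -2
Sum: -8 - 2 + 4 = -6

-6


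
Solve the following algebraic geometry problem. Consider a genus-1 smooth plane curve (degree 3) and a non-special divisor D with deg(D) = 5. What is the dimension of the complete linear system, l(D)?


First, compute the genus of a smooth plane curve of degree 3:
g = (d-1)(d-2)/2 = (3-1)(3-2)/2 = 1
For a non-special divisor D (i.e., h^1(D) = 0), Riemann-Roch gives:
l(D) = deg(D) - g + 1
Since deg(D) = 5 >= 2g - 1 = 1, D is non-special.
l(D) = 5 - 1 + 1 = 5

5


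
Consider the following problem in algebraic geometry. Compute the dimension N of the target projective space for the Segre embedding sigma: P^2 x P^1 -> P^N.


The Segre embedding maps P^m x P^n into P^N via
all products of coordinates from each factor.
N = (m+1)(n+1) - 1
N = (2+1)(1+1) - 1
N = 3*2 - 1
N = 6 - 1 = 5

5


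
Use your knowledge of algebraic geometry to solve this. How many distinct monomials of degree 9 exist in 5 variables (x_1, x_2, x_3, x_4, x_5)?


The number of degree-9 monomials in 5 variables is C(d+n-1, n-1).
= C(9+5-1, 5-1) = C(13, 4)
= 715

715


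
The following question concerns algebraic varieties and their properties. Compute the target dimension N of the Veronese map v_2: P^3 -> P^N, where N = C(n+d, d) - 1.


The Veronese embedding v_d: P^n -> P^N maps each point to all
degree-d monomials in n+1 homogeneous coordinates.
N = C(n+d, d) - 1
N = C(3+2, 2) - 1
N = C(5, 2) - 1
C(5, 2) = 10
N = 10 - 1 = 9

9


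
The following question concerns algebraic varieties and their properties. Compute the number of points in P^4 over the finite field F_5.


P^4(F_5) has (q^(n+1) - 1)/(q - 1) points.
= 5^4 + 5^3 + 5^2 + 5^1 + 5^0
= 625 + 125 + 25 + 5 + 1
= 781

781


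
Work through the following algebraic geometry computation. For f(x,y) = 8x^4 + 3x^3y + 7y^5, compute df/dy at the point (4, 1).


df/dy = 3*x^3 + 5*7*y^4
At (4,1): 3*4^3 + 5*7*1^4
= 192 + 35
= 227

227


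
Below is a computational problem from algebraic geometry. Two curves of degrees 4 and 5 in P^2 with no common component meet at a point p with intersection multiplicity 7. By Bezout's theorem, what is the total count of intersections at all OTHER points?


By Bezout's theorem, the total intersection number is d1 * d2.
Total = 4 * 5 = 20
Intersection multiplicity at p = 7
Remaining intersections = 20 - 7 = 13

13


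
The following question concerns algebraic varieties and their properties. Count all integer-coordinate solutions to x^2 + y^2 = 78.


Systematically check integer values of x where x^2 <= 78.
For each valid x, check if 78 - x^2 is a perfect square.
Total integer solutions found: 0

0


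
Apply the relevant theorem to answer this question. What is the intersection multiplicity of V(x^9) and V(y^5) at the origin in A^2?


The intersection multiplicity of V(x^a) and V(y^b) at the origin is:
I(O; V(x^9), V(y^5)) = dim_k(k[x,y]/(x^9, y^5))
A basis for k[x,y]/(x^9, y^5) is the set of monomials x^i * y^j
where 0 <= i < 9 and 0 <= j < 5.
The number of such monomials is 9 * 5 = 45

45


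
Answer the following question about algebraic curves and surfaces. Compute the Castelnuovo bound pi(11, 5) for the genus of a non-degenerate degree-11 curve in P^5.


Castelnuovo's bound: write d - 1 = m(r-1) + epsilon with 0 <= epsilon < r-1.
d - 1 = 11 - 1 = 10
r - 1 = 5 - 1 = 4
10 = 2*4 + 2, so m = 2, epsilon = 2
pi(d, r) = m(m-1)(r-1)/2 + m*epsilon
= 2*1*4/2 + 2*2
= 8/2 + 4
= 4 + 4 = 8

8


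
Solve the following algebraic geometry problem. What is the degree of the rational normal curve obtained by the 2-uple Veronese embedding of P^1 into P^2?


The rational normal curve in P^2 is the image of P^1 under the 2-uple Veronese.
A general hyperplane in P^2 pulls back to a degree-2 form on P^1, which has 2 zeros,
so the curve meets a general hyperplane in 2 points. Degree = 2.

2


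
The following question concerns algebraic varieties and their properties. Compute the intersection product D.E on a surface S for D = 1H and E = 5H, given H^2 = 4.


Using bilinearity of the intersection pairing on a surface S:
(aH).(bH) = ab * (H.H)
We have H^2 = 4.
D.E = (1H).(5H) = 1*5*4
= 5*4
= 20

20


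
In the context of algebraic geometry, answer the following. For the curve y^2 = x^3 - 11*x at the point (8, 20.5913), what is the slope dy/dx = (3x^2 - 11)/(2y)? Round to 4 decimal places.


Using implicit differentiation of y^2 = x^3 - 11*x:
2y * dy/dx = 3x^2 - 11
dy/dx = (3x^2 - 11)/(2y)
Numerator: 3*8^2 - 11 = 181
Denominator: 2*20.5913 = 41.1826
dy/dx = 181/41.1826 = 4.3951

4.3951


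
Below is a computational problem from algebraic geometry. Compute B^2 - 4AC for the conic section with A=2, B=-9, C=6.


The discriminant of a conic Ax^2 + Bxy + Cy^2 + ... = 0 is B^2 - 4AC.
B^2 = (-9)^2 = 81
4AC = 4*2*6 = 48
Discriminant = 81 - 48 = 33

33


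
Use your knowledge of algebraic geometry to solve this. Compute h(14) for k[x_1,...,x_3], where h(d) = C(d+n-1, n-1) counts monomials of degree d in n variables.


The Hilbert function for the polynomial ring in 3 variables is:
h(d) = C(d+n-1, n-1)
h(14) = C(14+3-1, 3-1) = C(16, 2)
= 16! / (2! * 14!)
= 120

120


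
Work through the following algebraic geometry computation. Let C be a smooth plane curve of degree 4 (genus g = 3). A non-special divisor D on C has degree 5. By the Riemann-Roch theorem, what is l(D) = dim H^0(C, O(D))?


First, compute the genus of a smooth plane curve of degree 4:
g = (d-1)(d-2)/2 = (4-1)(4-2)/2 = 3
For a non-special divisor D (i.e., h^1(D) = 0), Riemann-Roch gives:
l(D) = deg(D) - g + 1
Since deg(D) = 5 >= 2g - 1 = 5, D is non-special.
l(D) = 5 - 3 + 1 = 3

3


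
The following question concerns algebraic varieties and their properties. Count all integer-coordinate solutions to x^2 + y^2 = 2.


Systematically check integer values of x where x^2 <= 2.
For each valid x, check if 2 - x^2 is a perfect square.
x=1: 2 - 1 = 1, sqrt = 1 (valid)
Total integer solutions found: 4

4


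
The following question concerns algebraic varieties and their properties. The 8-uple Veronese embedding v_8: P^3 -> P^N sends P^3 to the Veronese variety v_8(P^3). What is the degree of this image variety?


The Veronese variety v_8(P^3) has degree d^r.
d^r = 8^3 = 512

512


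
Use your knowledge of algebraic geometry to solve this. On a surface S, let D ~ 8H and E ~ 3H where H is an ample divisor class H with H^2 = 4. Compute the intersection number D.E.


Using bilinearity of the intersection pairing on a surface S:
(aH).(bH) = ab * (H.H)
We have H^2 = 4.
D.E = (8H).(3H) = 8*3*4
= 24*4
= 96

96


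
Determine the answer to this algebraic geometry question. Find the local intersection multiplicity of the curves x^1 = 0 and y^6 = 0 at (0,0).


The intersection multiplicity of V(x^a) and V(y^b) at the origin is:
I(O; V(x^1), V(y^6)) = dim_k(k[x,y]/(x^1, y^6))
A basis for k[x,y]/(x^1, y^6) is the set of monomials x^i * y^j
where 0 <= i < 1 and 0 <= j < 6.
The number of such monomials is 1 * 6 = 6

6


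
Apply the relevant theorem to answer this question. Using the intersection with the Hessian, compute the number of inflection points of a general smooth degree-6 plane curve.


For a general smooth plane curve C of degree d, the inflection points are
the intersection of C with its Hessian curve, which has degree 3(d-2).
By Bezout, the total intersection number is d * 3(d-2) = 6 * 12 = 72.
For a general curve every flex is ordinary, so each contributes
multiplicity 1 to C·Hess(C), and the number of distinct inflection
points is 3d(d-2).
Inflection points = 3*6*(6-2) = 3*6*4 = 72

72


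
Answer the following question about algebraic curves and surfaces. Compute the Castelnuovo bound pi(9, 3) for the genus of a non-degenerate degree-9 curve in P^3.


Castelnuovo's bound: write d - 1 = m(r-1) + epsilon with 0 <= epsilon < r-1.
d - 1 = 9 - 1 = 8
r - 1 = 3 - 1 = 2
8 = 4*2 + 0, so m = 4, epsilon = 0
pi(d, r) = m(m-1)(r-1)/2 + m*epsilon
= 4*3*2/2 + 4*0
= 24/2 + 0
= 12 + 0 = 12

12


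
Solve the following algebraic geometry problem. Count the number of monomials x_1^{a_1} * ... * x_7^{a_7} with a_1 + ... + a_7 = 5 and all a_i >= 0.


The number of degree-5 monomials in 7 variables is C(d+n-1, n-1).
= C(5+7-1, 7-1) = C(11, 6)
= 462

462


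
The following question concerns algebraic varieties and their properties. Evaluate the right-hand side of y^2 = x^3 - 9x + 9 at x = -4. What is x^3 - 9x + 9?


Compute x^3 - 9x + 9 at x = -4:
x^3 = (-4)^3 = -64
(-9)*x = (-9)*(-4) = 36
Sum: -64 + 36 + 9 = -19

-19


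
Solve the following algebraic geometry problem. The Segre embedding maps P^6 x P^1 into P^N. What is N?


The Segre embedding maps P^m x P^n into P^N via
all products of coordinates from each factor.
N = (m+1)(n+1) - 1
N = (6+1)(1+1) - 1
N = 7*2 - 1
N = 14 - 1 = 13

13


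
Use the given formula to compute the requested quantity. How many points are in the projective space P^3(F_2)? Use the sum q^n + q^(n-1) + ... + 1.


P^3(F_2) has (q^(n+1) - 1)/(q - 1) points.
= 2^3 + 2^2 + 2^1 + 2^0
= 8 + 4 + 2 + 1
= 15

15


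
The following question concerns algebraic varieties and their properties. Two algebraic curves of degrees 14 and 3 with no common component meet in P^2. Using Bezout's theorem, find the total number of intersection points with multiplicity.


Bezout's theorem states the intersection count equals the product of degrees.
Intersection count = 14 * 3 = 42

42


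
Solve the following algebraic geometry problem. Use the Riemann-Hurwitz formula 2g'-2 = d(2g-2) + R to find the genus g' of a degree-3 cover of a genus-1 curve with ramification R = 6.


Riemann-Hurwitz formula: 2g' - 2 = d(2g - 2) + R
Given: d = 3, g = 1, R = 6
2g' - 2 = 3*(2*1 - 2) + 6
2g' - 2 = 3*0 + 6
2g' - 2 = 0 + 6 = 6
2g' = 8
g' = 4

4
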